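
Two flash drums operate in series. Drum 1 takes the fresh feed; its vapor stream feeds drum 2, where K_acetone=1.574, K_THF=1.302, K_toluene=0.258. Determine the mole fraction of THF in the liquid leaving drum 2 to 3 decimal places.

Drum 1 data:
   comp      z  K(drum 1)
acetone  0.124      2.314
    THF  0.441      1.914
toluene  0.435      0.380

Drum 1:
Rachford–Rice: g(ψ₁) = Σ zᵢ(Kᵢ−1)/(1+ψ₁(Kᵢ−1)) = 0.
Feasibility: ΣzᵢKᵢ = 1.296, Σzᵢ/Kᵢ = 1.429 — both > 1, two phases present.
Newton iteration, ψ₁⁰ = 0.48:
  ψ₁ = 0.480: g = -0.0039, g' = -0.597 → ψ₁ = 0.473
Converged at ψ₁ = 0.473.
Drum-1 compositions:
  acetone: x = 0.076, y = 0.177
  THF: x = 0.308, y = 0.589
  toluene: x = 0.616, y = 0.234
Drum-2 feed = drum-1 vapor: z₂ = (0.1769, 0.5891, 0.2340).
Drum 2:
Material balance + equilibrium reduce to Σ zᵢ(Kᵢ−1)/(1+ψ₂(Kᵢ−1)) = 0.
Feasibility: ΣzᵢKᵢ = 1.106, Σzᵢ/Kᵢ = 1.472 — both > 1, two phases present.
Newton iteration, ψ₂⁰ = 0.5:
  ψ₂ = 0.500: g = -0.0426, g' = -0.401 → ψ₂ = 0.394
  ψ₂ = 0.394: g = -0.0035, g' = -0.339 → ψ₂ = 0.384
  ψ₂ = 0.384: g = -0.0000, g' = -0.334 → ψ₂ = 0.383
Converged at ψ₂ = 0.383.
  acetone: x = 0.145, y = 0.228
  THF: x = 0.528, y = 0.687
  toluene: x = 0.327, y = 0.084

x_THF (drum 2) = 0.528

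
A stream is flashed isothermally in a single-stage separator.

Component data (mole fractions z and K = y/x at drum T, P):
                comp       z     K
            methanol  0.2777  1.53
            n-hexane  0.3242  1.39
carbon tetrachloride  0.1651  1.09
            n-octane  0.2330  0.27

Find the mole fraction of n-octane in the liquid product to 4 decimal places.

Rachford–Rice: g(ψ) = Σ zᵢ(Kᵢ−1)/(1+ψ(Kᵢ−1)) = 0.
Check two-phase: ΣzᵢKᵢ = 1.1184 > 1 and Σzᵢ/Kᵢ = 1.4292 > 1, so g(0) = 0.1184 > 0 and g(1) = -0.4292 < 0.
Iterate (Newton) starting at ψ = 0.5:
  ψ = 0.5000: g = -0.03148, g' = -0.3924 → ψ = 0.4198
  ψ = 0.4198: g = -0.00187, g' = -0.3480 → ψ = 0.4144
Converged at ψ = 0.4144.
Compositions from xᵢ = zᵢ/(1+ψ(Kᵢ−1)), yᵢ = Kᵢxᵢ:
  methanol: x = 0.2277, y = 0.3484
  n-hexane: x = 0.2791, y = 0.3879
  carbon tetrachloride: x = 0.1592, y = 0.1735
  n-octane: x = 0.3340, y = 0.0902

x_n-octane = 0.3340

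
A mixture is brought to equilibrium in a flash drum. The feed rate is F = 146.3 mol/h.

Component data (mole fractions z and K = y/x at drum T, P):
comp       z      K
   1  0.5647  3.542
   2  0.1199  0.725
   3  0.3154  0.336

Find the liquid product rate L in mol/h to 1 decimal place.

L = 31.5 mol/h

Newton–Raphson from ψ = 0.57:
  ψ = 0.5700: g = 0.21010, g' = -0.9812 → ψ = 0.7841
  ψ = 0.7841: g = 0.00062, g' = -1.0272 → ψ = 0.7847
Converged at ψ = 0.7847.
Then V = ψ·F = 0.7847·146.3 = 114.8 mol/h and L = F − V = 31.5 mol/h.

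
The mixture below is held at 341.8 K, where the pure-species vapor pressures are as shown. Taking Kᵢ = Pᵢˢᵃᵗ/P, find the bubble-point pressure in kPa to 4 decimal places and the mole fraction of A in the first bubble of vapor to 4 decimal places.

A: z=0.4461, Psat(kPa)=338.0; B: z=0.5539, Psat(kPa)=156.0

Pbub = 237.1902 kPa, y_A = 0.6357

At the bubble point ψ → 0, so ΣzᵢKᵢ = 1 with Kᵢ = Pᵢˢᵃᵗ/P ⇒ P = ΣzᵢPᵢˢᵃᵗ.
P = 0.4461·338.0 + 0.5539·156.0 = 237.1902 kPa
yᵢ = zᵢPᵢˢᵃᵗ/P ⇒ y_A = 0.4461·338.0/237.1902 = 0.6357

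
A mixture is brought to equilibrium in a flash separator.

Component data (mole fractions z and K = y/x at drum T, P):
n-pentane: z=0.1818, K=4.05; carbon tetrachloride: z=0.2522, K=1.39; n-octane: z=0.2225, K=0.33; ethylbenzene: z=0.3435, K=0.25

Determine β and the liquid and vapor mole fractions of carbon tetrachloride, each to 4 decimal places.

β = 0.1647, x_carbon tetrachloride = 0.2370, y_carbon tetrachloride = 0.3294

Material balance + equilibrium reduce to Σ zᵢ(Kᵢ−1)/(1+β(Kᵢ−1)) = 0.
Feasibility: ΣzᵢKᵢ = 1.2461, Σzᵢ/Kᵢ = 2.2746 — both > 1, two phases present.
Newton–Raphson from β = 0.42:
  β = 0.4200: g = -0.25594, g' = -0.9586 → β = 0.1530
  β = 0.1530: g = 0.01377, g' = -1.1909 → β = 0.1646
  β = 0.1646: g = 0.00017, g' = -1.1612 → β = 0.1647
Converged at β = 0.1647.
Compositions from xᵢ = zᵢ/(1+β(Kᵢ−1)), yᵢ = Kᵢxᵢ:
  n-pentane: x = 0.1210, y = 0.4901
  carbon tetrachloride: x = 0.2370, y = 0.3294
  n-octane: x = 0.2501, y = 0.0825
  ethylbenzene: x = 0.3919, y = 0.0980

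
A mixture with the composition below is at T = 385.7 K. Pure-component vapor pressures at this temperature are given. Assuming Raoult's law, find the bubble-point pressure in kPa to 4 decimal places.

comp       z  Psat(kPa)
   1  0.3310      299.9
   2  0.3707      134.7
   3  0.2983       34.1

At the bubble point ψ → 0, so ΣzᵢKᵢ = 1 with Kᵢ = Pᵢˢᵃᵗ/P ⇒ P = ΣzᵢPᵢˢᵃᵗ.
P = 0.3310·299.9 + 0.3707·134.7 + 0.2983·34.1 = 159.3722 kPa

Pbub = 159.3722 kPa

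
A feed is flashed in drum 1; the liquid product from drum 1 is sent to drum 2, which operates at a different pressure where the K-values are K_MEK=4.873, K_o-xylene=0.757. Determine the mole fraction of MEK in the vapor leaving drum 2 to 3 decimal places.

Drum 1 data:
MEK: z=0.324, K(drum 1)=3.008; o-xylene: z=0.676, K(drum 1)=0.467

y_MEK (drum 2) = 0.288

Drum 1:
Material balance + equilibrium reduce to Σ zᵢ(Kᵢ−1)/(1+ψ₁(Kᵢ−1)) = 0.
g(0) = ΣzᵢKᵢ − 1 = 0.290 and g(1) = 1 − Σzᵢ/Kᵢ = -0.555, so a root lies in (0, 1).
Binary case is linear: z₁(K₁−1)(1+ψ₁(K₂−1)) + z₂(K₂−1)(1+ψ₁(K₁−1)) = 0
⇒ ψ₁ = [z₁(K₁−1)+z₂(K₂−1)] / [−(K₁−1)(K₂−1)] = 0.2903/1.0703 = 0.271
Drum-1 compositions:
  MEK: x = 0.210, y = 0.631
  o-xylene: x = 0.790, y = 0.369
Drum-2 feed = drum-1 liquid: z₂ = (0.2098, 0.7902).
Drum 2:
Material balance + equilibrium reduce to Σ zᵢ(Kᵢ−1)/(1+ψ₂(Kᵢ−1)) = 0.
Feasibility: ΣzᵢKᵢ = 1.620, Σzᵢ/Kᵢ = 1.087 — both > 1, two phases present.
Binary case is linear: z₁(K₁−1)(1+ψ₂(K₂−1)) + z₂(K₂−1)(1+ψ₂(K₁−1)) = 0
⇒ ψ₂ = [z₁(K₁−1)+z₂(K₂−1)] / [−(K₁−1)(K₂−1)] = 0.6204/0.9411 = 0.659
  MEK: x = 0.059, y = 0.288
  o-xylene: x = 0.941, y = 0.712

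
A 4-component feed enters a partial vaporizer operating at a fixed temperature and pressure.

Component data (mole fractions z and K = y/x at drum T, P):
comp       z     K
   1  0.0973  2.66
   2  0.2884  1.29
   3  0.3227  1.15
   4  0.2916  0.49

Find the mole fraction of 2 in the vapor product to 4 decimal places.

y_2 = 0.3227

Let β = V/F and solve Σ zᵢ(Kᵢ−1)/(1+β(Kᵢ−1)) = 0.
g(0) = ΣzᵢKᵢ − 1 = 0.1448 and g(1) = 1 − Σzᵢ/Kᵢ = -0.1359, so a root lies in (0, 1).
Iterate (Newton) starting at β = 0.5:
  β = 0.5000: g = 0.00671, g' = -0.2415 → β = 0.5278
  β = 0.5278: g = -0.00001, g' = -0.2427 → β = 0.5277
Converged at β = 0.5277.
Compositions from xᵢ = zᵢ/(1+β(Kᵢ−1)), yᵢ = Kᵢxᵢ:
  1: x = 0.0519, y = 0.1380
  2: x = 0.2501, y = 0.3227
  3: x = 0.2990, y = 0.3439
  4: x = 0.3990, y = 0.1955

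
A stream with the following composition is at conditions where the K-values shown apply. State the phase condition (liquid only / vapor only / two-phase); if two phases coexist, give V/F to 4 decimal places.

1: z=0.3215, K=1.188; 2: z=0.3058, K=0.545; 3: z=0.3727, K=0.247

liquid only

ΣzᵢKᵢ = 0.6407; Σzᵢ/Kᵢ = 2.3406.
Since ΣzᵢKᵢ < 1 the mixture is below its bubble point — single liquid phase.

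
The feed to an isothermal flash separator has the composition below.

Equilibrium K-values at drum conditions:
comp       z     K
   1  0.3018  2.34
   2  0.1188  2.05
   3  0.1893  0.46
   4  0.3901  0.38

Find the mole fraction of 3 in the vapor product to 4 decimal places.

y_3 = 0.1004

Material balance + equilibrium reduce to Σ zᵢ(Kᵢ−1)/(1+V/F(Kᵢ−1)) = 0.
Feasibility: ΣzᵢKᵢ = 1.1851, Σzᵢ/Kᵢ = 1.6250 — both > 1, two phases present.
Iterate (Newton) starting at V/F = 0.5:
  V/F = 0.5000: g = -0.16660, g' = -0.6692 → V/F = 0.2510
  V/F = 0.2510: g = -0.00337, g' = -0.6697 → V/F = 0.2460
Converged at V/F = 0.2460.
Compositions from xᵢ = zᵢ/(1+V/F(Kᵢ−1)), yᵢ = Kᵢxᵢ:
  1: x = 0.2270, y = 0.5311
  2: x = 0.0944, y = 0.1935
  3: x = 0.2183, y = 0.1004
  4: x = 0.4603, y = 0.1749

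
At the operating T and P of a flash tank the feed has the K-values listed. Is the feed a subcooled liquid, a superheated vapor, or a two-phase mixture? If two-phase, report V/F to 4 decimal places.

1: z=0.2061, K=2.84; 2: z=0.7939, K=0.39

subcooled liquid

ΣzᵢKᵢ = 0.8949; Σzᵢ/Kᵢ = 2.1082.
Since ΣzᵢKᵢ < 1 the mixture is below its bubble point — single liquid phase.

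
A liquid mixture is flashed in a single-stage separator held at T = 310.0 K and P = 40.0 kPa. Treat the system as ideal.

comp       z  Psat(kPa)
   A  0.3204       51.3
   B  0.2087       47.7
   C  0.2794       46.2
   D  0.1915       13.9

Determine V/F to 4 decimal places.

V/F = 0.3450

Raoult's law: Kᵢ = Pᵢˢᵃᵗ/P = Pᵢˢᵃᵗ/40.0.
  K_A = 51.3/40.0 = 1.282500, K_B = 47.7/40.0 = 1.192500, K_C = 46.2/40.0 = 1.155000, K_D = 13.9/40.0 = 0.347500
Material balance + equilibrium reduce to Σ zᵢ(Kᵢ−1)/(1+V/F(Kᵢ−1)) = 0.
g(0) = ΣzᵢKᵢ − 1 = 0.0490 and g(1) = 1 − Σzᵢ/Kᵢ = -0.2178, so a root lies in (0, 1).
Newton iteration, V/F⁰ = 0.59:
  V/F = 0.5900: g = -0.04983, g' = -0.2462 → V/F = 0.3876
  V/F = 0.3876: g = -0.00744, g' = -0.1795 → V/F = 0.3462
  V/F = 0.3462: g = -0.00020, g' = -0.1701 → V/F = 0.3450
Converged at V/F = 0.3450.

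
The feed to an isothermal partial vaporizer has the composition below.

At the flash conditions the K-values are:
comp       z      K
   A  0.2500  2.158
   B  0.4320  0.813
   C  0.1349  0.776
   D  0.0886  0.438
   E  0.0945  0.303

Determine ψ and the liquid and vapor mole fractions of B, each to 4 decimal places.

ψ = 0.1622, x_B = 0.4455, y_B = 0.3622

Material balance + equilibrium reduce to Σ zᵢ(Kᵢ−1)/(1+ψ(Kᵢ−1)) = 0.
g(0) = ΣzᵢKᵢ − 1 = 0.0628 and g(1) = 1 − Σzᵢ/Kᵢ = -0.3352, so a root lies in (0, 1).
Iterate (Newton) starting at ψ = 0.5:
  ψ = 0.5000: g = -0.11015, g' = -0.3237 → ψ = 0.1597
  ψ = 0.1597: g = 0.00088, g' = -0.3540 → ψ = 0.1622
Converged at ψ = 0.1622.
Compositions from xᵢ = zᵢ/(1+ψ(Kᵢ−1)), yᵢ = Kᵢxᵢ:
  A: x = 0.2105, y = 0.4542
  B: x = 0.4455, y = 0.3622
  C: x = 0.1400, y = 0.1086
  D: x = 0.0975, y = 0.0427
  E: x = 0.1065, y = 0.0323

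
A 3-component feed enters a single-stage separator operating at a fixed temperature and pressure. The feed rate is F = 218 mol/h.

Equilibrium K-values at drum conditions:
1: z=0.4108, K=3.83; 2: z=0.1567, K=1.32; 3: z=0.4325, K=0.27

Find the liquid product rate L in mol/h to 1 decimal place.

Material balance + equilibrium reduce to Σ zᵢ(Kᵢ−1)/(1+V/F(Kᵢ−1)) = 0.
g(0) = ΣzᵢKᵢ − 1 = 0.8970 and g(1) = 1 − Σzᵢ/Kᵢ = -0.8278, so a root lies in (0, 1).
Iterate (Newton) starting at V/F = 0.5:
  V/F = 0.5000: g = 0.02742, g' = -1.1476 → V/F = 0.5239
Converged at V/F = 0.5239.
Then V = V/F·F = 0.5239·218 = 114.2 mol/h and L = F − V = 103.8 mol/h.

L = 103.8 mol/h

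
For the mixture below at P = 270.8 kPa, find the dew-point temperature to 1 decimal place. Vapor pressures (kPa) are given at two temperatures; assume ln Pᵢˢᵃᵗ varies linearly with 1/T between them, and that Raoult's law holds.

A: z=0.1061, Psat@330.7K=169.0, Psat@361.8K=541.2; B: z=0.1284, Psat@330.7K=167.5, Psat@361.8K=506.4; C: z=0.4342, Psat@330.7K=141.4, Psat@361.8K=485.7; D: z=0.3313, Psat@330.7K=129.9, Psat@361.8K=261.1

Dew-point temperature: Σzᵢ·P/Pᵢˢᵃᵗ(T) = 1. Interpolate ln Pᵢˢᵃᵗ = aᵢ + bᵢ/T.
  T = 330.7 K: ΣzᵢP/Pᵢˢᵃᵗ = 1.8998
  T = 361.8 K: ΣzᵢP/Pᵢˢᵃᵗ = 0.7074
  T = 346.2 K: ΣzᵢP/Pᵢˢᵃᵗ = 1.1268
  T = 354.0 K: ΣzᵢP/Pᵢˢᵃᵗ = 0.8866
  T = 350.1 K: ΣzᵢP/Pᵢˢᵃᵗ = 0.9977
  T = 348.1 K: ΣzᵢP/Pᵢˢᵃᵗ = 1.0614
Interpolating between 348.1 K and 350.1 K gives T ≈ 350.0 K.

T = 350.0 K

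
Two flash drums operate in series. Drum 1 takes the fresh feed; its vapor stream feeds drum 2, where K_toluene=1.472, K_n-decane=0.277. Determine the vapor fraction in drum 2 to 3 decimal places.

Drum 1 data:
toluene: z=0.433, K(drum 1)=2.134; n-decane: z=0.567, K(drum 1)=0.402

Drum 1:
Material balance + equilibrium reduce to Σ zᵢ(Kᵢ−1)/(1+ψ₁(Kᵢ−1)) = 0.
g(0) = ΣzᵢKᵢ − 1 = 0.152 and g(1) = 1 − Σzᵢ/Kᵢ = -0.613, so a root lies in (0, 1).
Binary case is linear: z₁(K₁−1)(1+ψ₁(K₂−1)) + z₂(K₂−1)(1+ψ₁(K₁−1)) = 0
⇒ ψ₁ = [z₁(K₁−1)+z₂(K₂−1)] / [−(K₁−1)(K₂−1)] = 0.1520/0.6781 = 0.224
Drum-1 compositions:
  toluene: x = 0.345, y = 0.737
  n-decane: x = 0.655, y = 0.263
Drum-2 feed = drum-1 vapor: z₂ = (0.7368, 0.2632).
Drum 2:
Rachford–Rice: g(ψ₂) = Σ zᵢ(Kᵢ−1)/(1+ψ₂(Kᵢ−1)) = 0.
Check two-phase: ΣzᵢKᵢ = 1.157 > 1 and Σzᵢ/Kᵢ = 1.451 > 1, so g(0) = 0.157 > 0 and g(1) = -0.451 < 0.
Newton iteration, ψ₂⁰ = 0.41:
  ψ₂ = 0.410: g = 0.0209, g' = -0.393 → ψ₂ = 0.463
  ψ₂ = 0.463: g = -0.0007, g' = -0.422 → ψ₂ = 0.461
Converged at ψ₂ = 0.461.
  toluene: x = 0.605, y = 0.891
  n-decane: x = 0.395, y = 0.109

V/F (drum 2) = 0.461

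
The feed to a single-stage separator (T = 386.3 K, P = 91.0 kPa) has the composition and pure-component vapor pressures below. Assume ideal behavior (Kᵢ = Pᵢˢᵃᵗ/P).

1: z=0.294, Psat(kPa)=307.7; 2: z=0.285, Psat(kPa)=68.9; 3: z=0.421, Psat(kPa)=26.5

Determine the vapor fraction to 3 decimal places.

Raoult's law: Kᵢ = Pᵢˢᵃᵗ/P = Pᵢˢᵃᵗ/91.0.
  K_1 = 307.7/91.0 = 3.38132, K_2 = 68.9/91.0 = 0.75714, K_3 = 26.5/91.0 = 0.29121
Newton–Raphson from ψ = 0.5:
  ψ = 0.500: g = -0.2214, g' = -0.877 → ψ = 0.247
  ψ = 0.247: g = 0.0050, g' = -0.990 → ψ = 0.253
Converged at ψ = 0.253.

ψ = 0.253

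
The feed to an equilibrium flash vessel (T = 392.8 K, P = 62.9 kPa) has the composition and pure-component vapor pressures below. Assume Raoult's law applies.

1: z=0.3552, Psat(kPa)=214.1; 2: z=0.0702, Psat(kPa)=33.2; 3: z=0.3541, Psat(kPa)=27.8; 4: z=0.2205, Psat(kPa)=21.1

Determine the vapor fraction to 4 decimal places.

Raoult's law: Kᵢ = Pᵢˢᵃᵗ/P = Pᵢˢᵃᵗ/62.9.
  K_1 = 214.1/62.9 = 3.403816, K_2 = 33.2/62.9 = 0.527822, K_3 = 27.8/62.9 = 0.441971, K_4 = 21.1/62.9 = 0.335453
Rachford–Rice: g(ψ) = Σ zᵢ(Kᵢ−1)/(1+ψ(Kᵢ−1)) = 0.
Check two-phase: ΣzᵢKᵢ = 1.4766 > 1 and Σzᵢ/Kᵢ = 1.6959 > 1, so g(0) = 0.4766 > 0 and g(1) = -0.6959 < 0.
Newton–Raphson from ψ = 0.5:
  ψ = 0.5000: g = -0.14914, g' = -0.8807 → ψ = 0.3307
  ψ = 0.3307: g = 0.00633, g' = -0.9849 → ψ = 0.3371
Converged at ψ = 0.3371.

ψ = 0.3371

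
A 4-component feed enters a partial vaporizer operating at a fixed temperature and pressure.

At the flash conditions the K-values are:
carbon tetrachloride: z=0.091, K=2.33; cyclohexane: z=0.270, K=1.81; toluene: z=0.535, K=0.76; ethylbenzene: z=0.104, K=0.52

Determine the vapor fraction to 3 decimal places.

Let ψ = V/F and solve Σ zᵢ(Kᵢ−1)/(1+ψ(Kᵢ−1)) = 0.
g(0) = ΣzᵢKᵢ − 1 = 0.161 and g(1) = 1 − Σzᵢ/Kᵢ = -0.092, so a root lies in (0, 1).
Newton–Raphson from ψ = 0.5:
  ψ = 0.500: g = 0.0168, g' = -0.229 → ψ = 0.573
  ψ = 0.573: g = 0.0003, g' = -0.221 → ψ = 0.574
Converged at ψ = 0.574.

ψ = 0.574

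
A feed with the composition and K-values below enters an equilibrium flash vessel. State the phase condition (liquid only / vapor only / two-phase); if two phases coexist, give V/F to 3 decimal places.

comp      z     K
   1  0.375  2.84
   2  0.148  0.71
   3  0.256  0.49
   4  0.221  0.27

two-phase, V/F = 0.345

ΣzᵢKᵢ = 1.355; Σzᵢ/Kᵢ = 1.681.
Both exceed 1, so a two-phase solution exists.
Newton–Raphson from ψ = 0.68:
  ψ = 0.680: g = -0.2672, g' = -0.890 → ψ = 0.380
  ψ = 0.380: g = -0.0273, g' = -0.783 → ψ = 0.345
Converged at ψ = 0.345.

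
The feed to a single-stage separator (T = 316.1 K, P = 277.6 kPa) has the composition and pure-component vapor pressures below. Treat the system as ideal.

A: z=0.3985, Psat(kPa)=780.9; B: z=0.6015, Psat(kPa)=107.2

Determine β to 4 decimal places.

β = 0.3174

Raoult's law: Kᵢ = Pᵢˢᵃᵗ/P = Pᵢˢᵃᵗ/277.6.
  K_A = 780.9/277.6 = 2.813040, K_B = 107.2/277.6 = 0.386167
Binary case is linear: z₁(K₁−1)(1+β(K₂−1)) + z₂(K₂−1)(1+β(K₁−1)) = 0
⇒ β = [z₁(K₁−1)+z₂(K₂−1)] / [−(K₁−1)(K₂−1)] = 0.35328/1.11290 = 0.3174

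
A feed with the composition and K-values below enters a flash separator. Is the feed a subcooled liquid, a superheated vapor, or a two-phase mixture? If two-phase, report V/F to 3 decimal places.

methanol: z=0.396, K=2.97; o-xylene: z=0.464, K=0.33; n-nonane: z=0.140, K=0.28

ΣzᵢKᵢ = 1.368; Σzᵢ/Kᵢ = 2.039.
Both exceed 1, so a two-phase solution exists.
Material balance + equilibrium reduce to Σ zᵢ(Kᵢ−1)/(1+ψ(Kᵢ−1)) = 0.
Newton iteration, ψ⁰ = 0.47:
  ψ = 0.470: g = -0.2011, g' = -1.024 → ψ = 0.274
Converged at ψ = 0.274.

two-phase, V/F = 0.274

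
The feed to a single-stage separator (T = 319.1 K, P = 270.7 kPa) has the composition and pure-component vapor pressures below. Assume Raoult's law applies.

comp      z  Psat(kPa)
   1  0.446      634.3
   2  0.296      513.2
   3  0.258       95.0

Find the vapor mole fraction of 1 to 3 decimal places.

Raoult's law: Kᵢ = Pᵢˢᵃᵗ/P = Pᵢˢᵃᵗ/270.7.
  K_1 = 634.3/270.7 = 2.34318, K_2 = 513.2/270.7 = 1.89583, K_3 = 95.0/270.7 = 0.35094
Newton–Raphson from ψ = 0.5:
  ψ = 0.500: g = 0.2936, g' = -0.639 → ψ = 0.959
  ψ = 0.959: g = -0.0392, g' = -0.985 → ψ = 0.919
  ψ = 0.919: g = -0.0017, g' = -0.901 → ψ = 0.917
Converged at ψ = 0.917.
Compositions from xᵢ = zᵢ/(1+ψ(Kᵢ−1)), yᵢ = Kᵢxᵢ:
  1: x = 0.200, y = 0.468
  2: x = 0.162, y = 0.308
  3: x = 0.638, y = 0.224

y_1 = 0.468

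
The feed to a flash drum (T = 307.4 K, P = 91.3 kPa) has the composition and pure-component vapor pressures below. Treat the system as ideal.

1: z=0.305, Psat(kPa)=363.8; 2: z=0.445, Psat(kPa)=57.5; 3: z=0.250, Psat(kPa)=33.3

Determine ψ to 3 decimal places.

Raoult's law: Kᵢ = Pᵢˢᵃᵗ/P = Pᵢˢᵃᵗ/91.3.
  K_1 = 363.8/91.3 = 3.98467, K_2 = 57.5/91.3 = 0.62979, K_3 = 33.3/91.3 = 0.36473
Let ψ = V/F and solve Σ zᵢ(Kᵢ−1)/(1+ψ(Kᵢ−1)) = 0.
Feasibility: ΣzᵢKᵢ = 1.587, Σzᵢ/Kᵢ = 1.469 — both > 1, two phases present.
Newton iteration, ψ⁰ = 0.53:
  ψ = 0.530: g = -0.0918, g' = -0.731 → ψ = 0.404
  ψ = 0.404: g = 0.0049, g' = -0.825 → ψ = 0.410
Converged at ψ = 0.410.

ψ = 0.410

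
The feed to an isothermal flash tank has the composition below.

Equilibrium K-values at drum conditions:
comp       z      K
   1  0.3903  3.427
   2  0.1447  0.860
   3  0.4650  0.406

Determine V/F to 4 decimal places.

V/F = 0.5166

Rachford–Rice: g(V/F) = Σ zᵢ(Kᵢ−1)/(1+V/F(Kᵢ−1)) = 0.
Check two-phase: ΣzᵢKᵢ = 1.6508 > 1 and Σzᵢ/Kᵢ = 1.4275 > 1, so g(0) = 0.6508 > 0 and g(1) = -0.4275 < 0.
Newton iteration, V/F⁰ = 0.36:
  V/F = 0.3600: g = 0.13288, g' = -0.9234 → V/F = 0.5039
  V/F = 0.5039: g = 0.01013, g' = -0.8027 → V/F = 0.5165
  V/F = 0.5165: g = 0.00003, g' = -0.7974 → V/F = 0.5166
Converged at V/F = 0.5166.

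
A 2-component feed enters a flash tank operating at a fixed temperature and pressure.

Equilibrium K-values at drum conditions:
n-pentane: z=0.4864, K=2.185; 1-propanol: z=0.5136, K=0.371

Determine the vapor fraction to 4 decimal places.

ψ = 0.3399

Material balance + equilibrium reduce to Σ zᵢ(Kᵢ−1)/(1+ψ(Kᵢ−1)) = 0.
Feasibility: ΣzᵢKᵢ = 1.2533, Σzᵢ/Kᵢ = 1.6070 — both > 1, two phases present.
Binary case is linear: z₁(K₁−1)(1+ψ(K₂−1)) + z₂(K₂−1)(1+ψ(K₁−1)) = 0
⇒ ψ = [z₁(K₁−1)+z₂(K₂−1)] / [−(K₁−1)(K₂−1)] = 0.25333/0.74537 = 0.3399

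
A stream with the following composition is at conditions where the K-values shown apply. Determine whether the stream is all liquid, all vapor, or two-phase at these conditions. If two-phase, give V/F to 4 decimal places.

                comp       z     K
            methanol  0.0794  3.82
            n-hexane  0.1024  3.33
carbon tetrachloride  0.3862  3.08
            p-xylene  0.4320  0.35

two-phase, V/F = 0.6786

ΣzᵢKᵢ = 1.9850; Σzᵢ/Kᵢ = 1.4112.
Both exceed 1, so a two-phase solution exists.
Rachford–Rice: g(ψ) = Σ zᵢ(Kᵢ−1)/(1+ψ(Kᵢ−1)) = 0.
Iterate (Newton) starting at ψ = 0.48:
  ψ = 0.4800: g = 0.20159, g' = -1.0418 → ψ = 0.6735
  ψ = 0.6735: g = 0.00524, g' = -1.0266 → ψ = 0.6786
Converged at ψ = 0.6786.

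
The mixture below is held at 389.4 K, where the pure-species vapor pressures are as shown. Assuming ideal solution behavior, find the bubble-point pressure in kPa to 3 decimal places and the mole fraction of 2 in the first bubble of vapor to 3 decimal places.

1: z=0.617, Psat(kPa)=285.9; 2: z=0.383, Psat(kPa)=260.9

Pbub = 276.325 kPa, y_2 = 0.362

At the bubble point ψ → 0, so ΣzᵢKᵢ = 1 with Kᵢ = Pᵢˢᵃᵗ/P ⇒ P = ΣzᵢPᵢˢᵃᵗ.
P = 0.617·285.9 + 0.383·260.9 = 276.325 kPa
yᵢ = zᵢPᵢˢᵃᵗ/P ⇒ y_2 = 0.383·260.9/276.325 = 0.362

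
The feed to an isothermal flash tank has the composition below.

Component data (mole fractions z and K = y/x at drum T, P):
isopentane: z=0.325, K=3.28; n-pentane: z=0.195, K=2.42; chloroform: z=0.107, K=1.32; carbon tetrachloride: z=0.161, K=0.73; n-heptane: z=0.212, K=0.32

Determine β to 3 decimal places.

β = 0.858

Let β = V/F and solve Σ zᵢ(Kᵢ−1)/(1+β(Kᵢ−1)) = 0.
Feasibility: ΣzᵢKᵢ = 1.865, Σzᵢ/Kᵢ = 1.144 — both > 1, two phases present.
Newton iteration, β⁰ = 0.5:
  β = 0.500: g = 0.2690, g' = -0.752 → β = 0.858
Converged at β = 0.858.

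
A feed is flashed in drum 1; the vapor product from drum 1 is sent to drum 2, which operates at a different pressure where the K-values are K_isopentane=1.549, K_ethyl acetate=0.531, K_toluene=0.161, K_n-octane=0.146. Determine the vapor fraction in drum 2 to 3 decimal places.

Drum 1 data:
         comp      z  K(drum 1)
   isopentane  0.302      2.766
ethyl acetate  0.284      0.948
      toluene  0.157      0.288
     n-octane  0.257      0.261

V/F (drum 2) = 0.238

Drum 1:
Let ψ₁ = V/F and solve Σ zᵢ(Kᵢ−1)/(1+ψ₁(Kᵢ−1)) = 0.
g(0) = ΣzᵢKᵢ − 1 = 0.217 and g(1) = 1 − Σzᵢ/Kᵢ = -0.939, so a root lies in (0, 1).
Iterate (Newton) starting at ψ₁ = 0.3:
  ψ₁ = 0.300: g = -0.0525, g' = -0.764 → ψ₁ = 0.231
  ψ₁ = 0.231: g = 0.0009, g' = -0.794 → ψ₁ = 0.232
Converged at ψ₁ = 0.232.
Drum-1 compositions:
  isopentane: x = 0.214, y = 0.592
  ethyl acetate: x = 0.287, y = 0.273
  toluene: x = 0.188, y = 0.054
  n-octane: x = 0.310, y = 0.081
Drum-2 feed = drum-1 vapor: z₂ = (0.5923, 0.2725, 0.0542, 0.0810).
Drum 2:
Newton iteration, ψ₂⁰ = 0.5:
  ψ₂ = 0.500: g = -0.1108, g' = -0.505 → ψ₂ = 0.281
  ψ₂ = 0.281: g = -0.0158, g' = -0.381 → ψ₂ = 0.239
  ψ₂ = 0.239: g = -0.0003, g' = -0.368 → ψ₂ = 0.238
Converged at ψ₂ = 0.238.
  isopentane: x = 0.524, y = 0.811
  ethyl acetate: x = 0.307, y = 0.163
  toluene: x = 0.068, y = 0.011
  n-octane: x = 0.102, y = 0.015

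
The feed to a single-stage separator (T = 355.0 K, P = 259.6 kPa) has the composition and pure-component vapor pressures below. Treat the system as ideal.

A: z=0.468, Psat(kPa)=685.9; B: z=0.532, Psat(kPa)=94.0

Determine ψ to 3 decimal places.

ψ = 0.410

Raoult's law: Kᵢ = Pᵢˢᵃᵗ/P = Pᵢˢᵃᵗ/259.6.
  K_A = 685.9/259.6 = 2.64214, K_B = 94.0/259.6 = 0.36210
Binary case is linear: z₁(K₁−1)(1+ψ(K₂−1)) + z₂(K₂−1)(1+ψ(K₁−1)) = 0
⇒ ψ = [z₁(K₁−1)+z₂(K₂−1)] / [−(K₁−1)(K₂−1)] = 0.4292/1.0475 = 0.410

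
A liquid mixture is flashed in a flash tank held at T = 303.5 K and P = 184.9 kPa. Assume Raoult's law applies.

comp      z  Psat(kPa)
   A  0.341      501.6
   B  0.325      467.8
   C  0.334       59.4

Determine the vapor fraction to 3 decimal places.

Raoult's law: Kᵢ = Pᵢˢᵃᵗ/P = Pᵢˢᵃᵗ/184.9.
  K_A = 501.6/184.9 = 2.71282, K_B = 467.8/184.9 = 2.53002, K_C = 59.4/184.9 = 0.32125
Newton iteration, ψ⁰ = 0.5:
  ψ = 0.500: g = 0.2532, g' = -0.887 → ψ = 0.785
  ψ = 0.785: g = -0.0107, g' = -1.045 → ψ = 0.775
Converged at ψ = 0.775.

ψ = 0.775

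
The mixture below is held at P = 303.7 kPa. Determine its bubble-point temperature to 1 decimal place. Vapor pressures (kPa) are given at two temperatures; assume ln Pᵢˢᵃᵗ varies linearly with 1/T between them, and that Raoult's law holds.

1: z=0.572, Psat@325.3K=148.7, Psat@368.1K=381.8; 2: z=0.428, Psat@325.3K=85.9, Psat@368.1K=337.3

T = 360.5 K

Bubble-point temperature: ΣzᵢPᵢˢᵃᵗ(T) = P. Interpolate ln Pᵢˢᵃᵗ = aᵢ + bᵢ/T.
  T = 325.3 K: ΣzᵢPᵢˢᵃᵗ = 121.82 kPa
  T = 368.1 K: ΣzᵢPᵢˢᵃᵗ = 362.75 kPa
  T = 346.7 K: ΣzᵢPᵢˢᵃᵗ = 216.31 kPa
  T = 357.4 K: ΣzᵢPᵢˢᵃᵗ = 281.97 kPa
  T = 362.8 K: ΣzᵢPᵢˢᵃᵗ = 320.70 kPa
  T = 360.1 K: ΣzᵢPᵢˢᵃᵗ = 300.84 kPa
Interpolating between 360.1 K and 362.8 K gives T ≈ 360.5 K.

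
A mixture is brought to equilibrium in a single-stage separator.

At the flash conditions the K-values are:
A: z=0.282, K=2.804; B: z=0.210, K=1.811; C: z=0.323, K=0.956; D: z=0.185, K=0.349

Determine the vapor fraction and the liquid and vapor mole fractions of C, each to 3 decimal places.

ψ = 0.879, x_C = 0.336, y_C = 0.321

Material balance + equilibrium reduce to Σ zᵢ(Kᵢ−1)/(1+ψ(Kᵢ−1)) = 0.
g(0) = ΣzᵢKᵢ − 1 = 0.544 and g(1) = 1 − Σzᵢ/Kᵢ = -0.084, so a root lies in (0, 1).
Iterate (Newton) starting at ψ = 0.67:
  ψ = 0.670: g = 0.1124, g' = -0.493 → ψ = 0.898
  ψ = 0.898: g = -0.0119, g' = -0.635 → ψ = 0.879
Converged at ψ = 0.879.
Compositions from xᵢ = zᵢ/(1+ψ(Kᵢ−1)), yᵢ = Kᵢxᵢ:
  A: x = 0.109, y = 0.306
  B: x = 0.123, y = 0.222
  C: x = 0.336, y = 0.321
  D: x = 0.432, y = 0.151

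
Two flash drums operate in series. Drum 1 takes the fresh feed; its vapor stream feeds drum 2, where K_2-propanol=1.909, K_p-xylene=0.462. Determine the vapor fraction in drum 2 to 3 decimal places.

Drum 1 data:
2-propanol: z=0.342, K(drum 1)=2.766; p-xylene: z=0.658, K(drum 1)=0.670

V/F (drum 2) = 0.188

Drum 1:
Binary case is linear: z₁(K₁−1)(1+ψ₁(K₂−1)) + z₂(K₂−1)(1+ψ₁(K₁−1)) = 0
⇒ ψ₁ = [z₁(K₁−1)+z₂(K₂−1)] / [−(K₁−1)(K₂−1)] = 0.3868/0.5828 = 0.664
Drum-1 compositions:
  2-propanol: x = 0.157, y = 0.435
  p-xylene: x = 0.843, y = 0.565
Drum-2 feed = drum-1 vapor: z₂ = (0.4355, 0.5645).
Drum 2:
Newton iteration, ψ₂⁰ = 0.5:
  ψ₂ = 0.500: g = -0.1433, g' = -0.476 → ψ₂ = 0.199
  ψ₂ = 0.199: g = -0.0048, g' = -0.463 → ψ₂ = 0.188
Converged at ψ₂ = 0.188.
  2-propanol: x = 0.372, y = 0.710
  p-xylene: x = 0.628, y = 0.290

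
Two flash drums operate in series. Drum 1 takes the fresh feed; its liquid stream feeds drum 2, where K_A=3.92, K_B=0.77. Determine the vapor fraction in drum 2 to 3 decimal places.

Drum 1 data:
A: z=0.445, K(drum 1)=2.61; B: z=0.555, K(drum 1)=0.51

V/F (drum 2) = 0.752

Drum 1:
Newton–Raphson from ψ₁ = 0.67:
  ψ₁ = 0.670: g = -0.0602, g' = -0.562 → ψ₁ = 0.563
Converged at ψ₁ = 0.563.
Drum-1 compositions:
  A: x = 0.233, y = 0.609
  B: x = 0.767, y = 0.391
Drum-2 feed = drum-1 liquid: z₂ = (0.2333, 0.7667).
Drum 2:
Rachford–Rice: g(ψ₂) = Σ zᵢ(Kᵢ−1)/(1+ψ₂(Kᵢ−1)) = 0.
g(0) = ΣzᵢKᵢ − 1 = 0.505 and g(1) = 1 − Σzᵢ/Kᵢ = -0.055, so a root lies in (0, 1).
Binary case is linear: z₁(K₁−1)(1+ψ₂(K₂−1)) + z₂(K₂−1)(1+ψ₂(K₁−1)) = 0
⇒ ψ₂ = [z₁(K₁−1)+z₂(K₂−1)] / [−(K₁−1)(K₂−1)] = 0.5050/0.6716 = 0.752
  A: x = 0.073, y = 0.286
  B: x = 0.927, y = 0.714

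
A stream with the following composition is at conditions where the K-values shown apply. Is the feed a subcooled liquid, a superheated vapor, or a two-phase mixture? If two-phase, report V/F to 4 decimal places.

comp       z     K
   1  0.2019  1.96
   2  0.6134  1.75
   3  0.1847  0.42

ΣzᵢKᵢ = 1.5467; Σzᵢ/Kᵢ = 0.8933.
Since Σzᵢ/Kᵢ < 1 the mixture is above its dew point — single vapor phase.

superheated vapor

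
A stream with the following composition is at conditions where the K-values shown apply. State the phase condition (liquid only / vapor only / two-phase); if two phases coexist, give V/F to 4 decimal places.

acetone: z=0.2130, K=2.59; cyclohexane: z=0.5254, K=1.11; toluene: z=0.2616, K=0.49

ΣzᵢKᵢ = 1.2630; Σzᵢ/Kᵢ = 1.0895.
Both exceed 1, so a two-phase solution exists.
Material balance + equilibrium reduce to Σ zᵢ(Kᵢ−1)/(1+ψ(Kᵢ−1)) = 0.
Newton iteration, ψ⁰ = 0.5:
  ψ = 0.5000: g = 0.06437, g' = -0.2954 → ψ = 0.7179
  ψ = 0.7179: g = 0.00124, g' = -0.2922 → ψ = 0.7221
Converged at ψ = 0.7221.

two-phase, V/F = 0.7221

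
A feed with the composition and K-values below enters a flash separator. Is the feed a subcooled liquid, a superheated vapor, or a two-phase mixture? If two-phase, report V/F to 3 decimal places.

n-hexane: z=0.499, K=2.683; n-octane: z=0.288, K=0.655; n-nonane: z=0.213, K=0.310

two-phase, V/F = 0.659

ΣzᵢKᵢ = 1.593; Σzᵢ/Kᵢ = 1.313.
Both exceed 1, so a two-phase solution exists.
Newton iteration, ψ⁰ = 0.5:
  ψ = 0.500: g = 0.1116, g' = -0.703 → ψ = 0.659
Converged at ψ = 0.659.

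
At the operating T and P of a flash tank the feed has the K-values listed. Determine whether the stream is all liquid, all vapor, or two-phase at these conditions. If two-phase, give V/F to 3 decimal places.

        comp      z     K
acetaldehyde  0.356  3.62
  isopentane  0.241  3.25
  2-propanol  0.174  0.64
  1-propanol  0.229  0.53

all vapor

ΣzᵢKᵢ = 2.305; Σzᵢ/Kᵢ = 0.876.
Since Σzᵢ/Kᵢ < 1 the mixture is above its dew point — single vapor phase.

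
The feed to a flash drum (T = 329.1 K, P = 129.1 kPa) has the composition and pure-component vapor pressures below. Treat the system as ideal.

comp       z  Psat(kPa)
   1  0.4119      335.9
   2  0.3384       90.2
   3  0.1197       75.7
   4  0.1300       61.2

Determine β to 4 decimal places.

β = 0.7094

Raoult's law: Kᵢ = Pᵢˢᵃᵗ/P = Pᵢˢᵃᵗ/129.1.
  K_1 = 335.9/129.1 = 2.601859, K_2 = 90.2/129.1 = 0.698683, K_3 = 75.7/129.1 = 0.586367, K_4 = 61.2/129.1 = 0.474051
Newton–Raphson from β = 0.31:
  β = 0.3100: g = 0.18992, g' = -0.5876 → β = 0.6332
  β = 0.6332: g = 0.03195, g' = -0.4258 → β = 0.7083
  β = 0.7083: g = 0.00049, g' = -0.4139 → β = 0.7094
Converged at β = 0.7094.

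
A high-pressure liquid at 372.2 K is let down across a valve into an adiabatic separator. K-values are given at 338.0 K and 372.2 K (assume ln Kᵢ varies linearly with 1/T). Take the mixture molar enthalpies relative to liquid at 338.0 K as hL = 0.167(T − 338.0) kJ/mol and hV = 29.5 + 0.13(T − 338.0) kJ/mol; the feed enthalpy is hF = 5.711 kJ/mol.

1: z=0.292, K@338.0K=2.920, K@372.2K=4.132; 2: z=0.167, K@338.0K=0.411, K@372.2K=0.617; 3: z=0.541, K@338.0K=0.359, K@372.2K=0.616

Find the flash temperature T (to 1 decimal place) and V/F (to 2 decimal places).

T = 344.1 K, V/F = 0.16

Adiabatic flash: solve Rachford–Rice at each trial T, then check hF = ψ·hV(T) + (1−ψ)·hL(T).
  T = 338.0 K: K = (2.920, 0.411, 0.359), RR gives ψ = 0.096, H_out = 2.821 kJ/mol
  T = 372.2 K: K = (4.132, 0.617, 0.616), RR gives ψ = 0.535, H_out = 20.812 kJ/mol
  T = 355.1 K: K = (3.503, 0.509, 0.476), RR gives ψ = 0.283, H_out = 11.023 kJ/mol
  T = 346.6 K: K = (3.207, 0.459, 0.415), RR gives ψ = 0.187, H_out = 6.907 kJ/mol
  T = 342.3 K: K = (3.062, 0.434, 0.387), RR gives ψ = 0.141, H_out = 4.869 kJ/mol
  T = 344.5 K: K = (3.136, 0.447, 0.401), RR gives ψ = 0.165, H_out = 5.911 kJ/mol
Linear interpolation between T = 342.3 (H_out = 4.869) and T = 344.5 (H_out = 5.911) on hF = 5.711 gives T ≈ 344.1 K, at which ψ = 0.16.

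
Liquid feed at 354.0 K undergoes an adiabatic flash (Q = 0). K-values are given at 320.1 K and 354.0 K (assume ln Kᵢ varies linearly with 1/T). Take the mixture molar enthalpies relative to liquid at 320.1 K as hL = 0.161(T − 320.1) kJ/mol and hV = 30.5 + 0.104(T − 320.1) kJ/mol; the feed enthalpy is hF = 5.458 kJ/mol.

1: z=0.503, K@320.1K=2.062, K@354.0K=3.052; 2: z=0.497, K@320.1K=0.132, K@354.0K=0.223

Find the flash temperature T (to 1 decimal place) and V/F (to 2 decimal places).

T = 324.0 K, V/F = 0.16

Adiabatic flash: solve Rachford–Rice at each trial T, then check hF = ψ·hV(T) + (1−ψ)·hL(T).
  T = 320.1 K: K = (2.062, 0.132), RR gives ψ = 0.112, H_out = 3.401 kJ/mol
  T = 354.0 K: K = (3.052, 0.223), RR gives ψ = 0.405, H_out = 17.032 kJ/mol
  T = 337.1 K: K = (2.535, 0.174), RR gives ψ = 0.285, H_out = 11.158 kJ/mol
  T = 328.6 K: K = (2.292, 0.152), RR gives ψ = 0.209, H_out = 7.632 kJ/mol
  T = 324.4 K: K = (2.177, 0.142), RR gives ψ = 0.164, H_out = 5.653 kJ/mol
  T = 322.2 K: K = (2.118, 0.137), RR gives ψ = 0.138, H_out = 4.533 kJ/mol
Linear interpolation between T = 322.2 (H_out = 4.533) and T = 324.4 (H_out = 5.653) on hF = 5.458 gives T ≈ 324.0 K, at which ψ = 0.16.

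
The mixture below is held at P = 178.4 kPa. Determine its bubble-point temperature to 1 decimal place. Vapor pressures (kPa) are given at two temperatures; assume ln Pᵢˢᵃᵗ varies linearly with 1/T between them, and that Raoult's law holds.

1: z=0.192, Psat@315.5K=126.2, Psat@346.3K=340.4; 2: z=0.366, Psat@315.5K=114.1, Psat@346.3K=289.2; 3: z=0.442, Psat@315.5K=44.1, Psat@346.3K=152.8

T = 337.0 K

Bubble-point temperature: ΣzᵢPᵢˢᵃᵗ(T) = P. Interpolate ln Pᵢˢᵃᵗ = aᵢ + bᵢ/T.
  T = 315.5 K: ΣzᵢPᵢˢᵃᵗ = 85.48 kPa
  T = 346.3 K: ΣzᵢPᵢˢᵃᵗ = 238.74 kPa
  T = 330.9 K: ΣzᵢPᵢˢᵃᵗ = 146.01 kPa
  T = 338.6 K: ΣzᵢPᵢˢᵃᵗ = 187.66 kPa
  T = 334.8 K: ΣzᵢPᵢˢᵃᵗ = 166.02 kPa
  T = 336.7 K: ΣzᵢPᵢˢᵃᵗ = 176.56 kPa
Interpolating between 336.7 K and 338.6 K gives T ≈ 337.0 K.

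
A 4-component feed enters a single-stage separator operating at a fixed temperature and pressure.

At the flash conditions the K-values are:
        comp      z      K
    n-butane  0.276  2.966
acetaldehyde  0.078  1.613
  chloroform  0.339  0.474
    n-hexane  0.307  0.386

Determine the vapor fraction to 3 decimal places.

Iterate (Newton) starting at ψ = 0.5:
  ψ = 0.500: g = -0.2037, g' = -0.702 → ψ = 0.210
  ψ = 0.210: g = 0.0097, g' = -0.829 → ψ = 0.222
Converged at ψ = 0.222.

ψ = 0.222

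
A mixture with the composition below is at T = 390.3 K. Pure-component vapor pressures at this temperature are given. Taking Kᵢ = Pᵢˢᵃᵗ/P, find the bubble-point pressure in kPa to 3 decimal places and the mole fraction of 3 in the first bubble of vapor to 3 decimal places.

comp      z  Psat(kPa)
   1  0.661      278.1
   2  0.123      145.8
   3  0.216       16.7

At the bubble point ψ → 0, so ΣzᵢKᵢ = 1 with Kᵢ = Pᵢˢᵃᵗ/P ⇒ P = ΣzᵢPᵢˢᵃᵗ.
P = 0.661·278.1 + 0.123·145.8 + 0.216·16.7 = 205.365 kPa
yᵢ = zᵢPᵢˢᵃᵗ/P ⇒ y_3 = 0.216·16.7/205.365 = 0.018

Pbub = 205.365 kPa, y_3 = 0.018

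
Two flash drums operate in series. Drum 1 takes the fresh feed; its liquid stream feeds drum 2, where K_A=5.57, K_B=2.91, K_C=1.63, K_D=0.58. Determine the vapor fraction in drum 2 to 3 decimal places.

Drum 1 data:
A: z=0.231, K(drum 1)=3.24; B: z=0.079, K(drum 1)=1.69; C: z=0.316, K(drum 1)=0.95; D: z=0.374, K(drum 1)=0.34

Drum 1:
Material balance + equilibrium reduce to Σ zᵢ(Kᵢ−1)/(1+ψ₁(Kᵢ−1)) = 0.
Check two-phase: ΣzᵢKᵢ = 1.309 > 1 and Σzᵢ/Kᵢ = 1.551 > 1, so g(0) = 0.309 > 0 and g(1) = -0.551 < 0.
Iterate (Newton) starting at ψ₁ = 0.67:
  ψ₁ = 0.670: g = -0.2147, g' = -0.727 → ψ₁ = 0.375
  ψ₁ = 0.375: g = -0.0195, g' = -0.655 → ψ₁ = 0.345
Converged at ψ₁ = 0.345.
Drum-1 compositions:
  A: x = 0.130, y = 0.422
  B: x = 0.064, y = 0.108
  C: x = 0.322, y = 0.305
  D: x = 0.484, y = 0.165
Drum-2 feed = drum-1 liquid: z₂ = (0.1303, 0.0638, 0.3216, 0.4844).
Drum 2:
Rachford–Rice: g(ψ₂) = Σ zᵢ(Kᵢ−1)/(1+ψ₂(Kᵢ−1)) = 0.
Check two-phase: ΣzᵢKᵢ = 1.716 > 1 and Σzᵢ/Kᵢ = 1.078 > 1, so g(0) = 0.716 > 0 and g(1) = -0.078 < 0.
Iterate (Newton) starting at ψ₂ = 0.5:
  ψ₂ = 0.500: g = 0.1401, g' = -0.524 → ψ₂ = 0.767
  ψ₂ = 0.767: g = 0.0178, g' = -0.416 → ψ₂ = 0.810
  ψ₂ = 0.810: g = 0.0001, g' = -0.411 → ψ₂ = 0.811
Converged at ψ₂ = 0.811.
  A: x = 0.028, y = 0.154
  B: x = 0.025, y = 0.073
  C: x = 0.213, y = 0.347
  D: x = 0.734, y = 0.426

V/F (drum 2) = 0.811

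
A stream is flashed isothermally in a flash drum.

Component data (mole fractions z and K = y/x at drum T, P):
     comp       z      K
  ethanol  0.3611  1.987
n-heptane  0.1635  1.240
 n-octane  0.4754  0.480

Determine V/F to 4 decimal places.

V/F = 0.3472

Rachford–Rice: g(V/F) = Σ zᵢ(Kᵢ−1)/(1+V/F(Kᵢ−1)) = 0.
Feasibility: ΣzᵢKᵢ = 1.1484, Σzᵢ/Kᵢ = 1.3040 — both > 1, two phases present.
Iterate (Newton) starting at V/F = 0.5:
  V/F = 0.5000: g = -0.06039, g' = -0.4000 → V/F = 0.3490
  V/F = 0.3490: g = -0.00072, g' = -0.3945 → V/F = 0.3472
Converged at V/F = 0.3472.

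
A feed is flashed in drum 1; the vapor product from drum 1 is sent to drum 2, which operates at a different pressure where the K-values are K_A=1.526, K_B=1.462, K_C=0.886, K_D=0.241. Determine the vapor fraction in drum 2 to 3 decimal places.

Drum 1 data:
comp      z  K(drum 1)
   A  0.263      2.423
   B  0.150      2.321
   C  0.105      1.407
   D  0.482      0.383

V/F (drum 2) = 0.339

Drum 1:
Iterate (Newton) starting at ψ₁ = 0.66:
  ψ₁ = 0.660: g = -0.1692, g' = -0.749 → ψ₁ = 0.434
  ψ₁ = 0.434: g = -0.0127, g' = -0.664 → ψ₁ = 0.415
Converged at ψ₁ = 0.415.
Drum-1 compositions:
  A: x = 0.165, y = 0.401
  B: x = 0.097, y = 0.225
  C: x = 0.090, y = 0.126
  D: x = 0.648, y = 0.248
Drum-2 feed = drum-1 vapor: z₂ = (0.4006, 0.2248, 0.1264, 0.2482).
Drum 2:
Iterate (Newton) starting at ψ₂ = 0.5:
  ψ₂ = 0.500: g = -0.0676, g' = -0.474 → ψ₂ = 0.357
  ψ₂ = 0.357: g = -0.0070, g' = -0.385 → ψ₂ = 0.339
Converged at ψ₂ = 0.339.
  A: x = 0.340, y = 0.519
  B: x = 0.194, y = 0.284
  C: x = 0.131, y = 0.116
  D: x = 0.334, y = 0.081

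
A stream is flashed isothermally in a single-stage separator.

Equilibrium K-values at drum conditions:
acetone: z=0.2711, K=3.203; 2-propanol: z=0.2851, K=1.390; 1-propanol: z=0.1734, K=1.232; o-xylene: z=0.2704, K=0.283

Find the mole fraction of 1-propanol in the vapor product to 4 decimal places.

Rachford–Rice: g(ψ) = Σ zᵢ(Kᵢ−1)/(1+ψ(Kᵢ−1)) = 0.
Check two-phase: ΣzᵢKᵢ = 1.5548 > 1 and Σzᵢ/Kᵢ = 1.3860 > 1, so g(0) = 0.5548 > 0 and g(1) = -0.3860 < 0.
Iterate (Newton) starting at ψ = 0.32:
  ψ = 0.3200: g = 0.23499, g' = -0.7291 → ψ = 0.6423
  ψ = 0.6423: g = 0.01185, g' = -0.7380 → ψ = 0.6584
  ψ = 0.6584: g = -0.00011, g' = -0.7523 → ψ = 0.6582
Converged at ψ = 0.6582.
Compositions from xᵢ = zᵢ/(1+ψ(Kᵢ−1)), yᵢ = Kᵢxᵢ:
  acetone: x = 0.1107, y = 0.3544
  2-propanol: x = 0.2269, y = 0.3153
  1-propanol: x = 0.1504, y = 0.1853
  o-xylene: x = 0.5121, y = 0.1449

y_1-propanol = 0.1853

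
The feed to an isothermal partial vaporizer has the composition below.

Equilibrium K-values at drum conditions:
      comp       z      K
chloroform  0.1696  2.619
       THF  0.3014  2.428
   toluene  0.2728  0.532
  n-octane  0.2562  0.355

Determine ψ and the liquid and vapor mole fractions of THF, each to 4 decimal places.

ψ = 0.4886, x_THF = 0.1775, y_THF = 0.4310

Iterate (Newton) starting at ψ = 0.5:
  ψ = 0.5000: g = -0.00773, g' = -0.6790 → ψ = 0.4886
Converged at ψ = 0.4886.
Compositions from xᵢ = zᵢ/(1+ψ(Kᵢ−1)), yᵢ = Kᵢxᵢ:
  chloroform: x = 0.0947, y = 0.2480
  THF: x = 0.1775, y = 0.4310
  toluene: x = 0.3537, y = 0.1882
  n-octane: x = 0.3741, y = 0.1328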